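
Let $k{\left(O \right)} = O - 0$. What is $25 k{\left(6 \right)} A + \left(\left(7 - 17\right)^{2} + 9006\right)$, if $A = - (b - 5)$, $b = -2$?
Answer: $10156$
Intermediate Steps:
$k{\left(O \right)} = O$ ($k{\left(O \right)} = O + 0 = O$)
$A = 7$ ($A = - (-2 - 5) = \left(-1\right) \left(-7\right) = 7$)
$25 k{\left(6 \right)} A + \left(\left(7 - 17\right)^{2} + 9006\right) = 25 \cdot 6 \cdot 7 + \left(\left(7 - 17\right)^{2} + 9006\right) = 150 \cdot 7 + \left(\left(-10\right)^{2} + 9006\right) = 1050 + \left(100 + 9006\right) = 1050 + 9106 = 10156$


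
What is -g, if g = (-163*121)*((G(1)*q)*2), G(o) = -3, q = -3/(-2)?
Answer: -177507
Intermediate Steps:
q = 3/2 (q = -3*(-½) = 3/2 ≈ 1.5000)
g = 177507 (g = (-163*121)*(-3*3/2*2) = -(-177507)*2/2 = -19723*(-9) = 177507)
-g = -1*177507 = -177507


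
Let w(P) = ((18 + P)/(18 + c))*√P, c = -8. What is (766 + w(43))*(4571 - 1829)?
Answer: 2100372 + 83631*√43/5 ≈ 2.2101e+6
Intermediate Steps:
w(P) = √P*(9/5 + P/10) (w(P) = ((18 + P)/(18 - 8))*√P = ((18 + P)/10)*√P = ((18 + P)*(⅒))*√P = (9/5 + P/10)*√P = √P*(9/5 + P/10))
(766 + w(43))*(4571 - 1829) = (766 + √43*(18 + 43)/10)*(4571 - 1829) = (766 + (⅒)*√43*61)*2742 = (766 + 61*√43/10)*2742 = 2100372 + 83631*√43/5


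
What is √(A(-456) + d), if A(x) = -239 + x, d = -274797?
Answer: 2*I*√68873 ≈ 524.87*I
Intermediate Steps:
√(A(-456) + d) = √((-239 - 456) - 274797) = √(-695 - 274797) = √(-275492) = 2*I*√68873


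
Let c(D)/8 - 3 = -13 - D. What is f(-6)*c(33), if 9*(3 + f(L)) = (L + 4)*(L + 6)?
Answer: 1032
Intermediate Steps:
c(D) = -80 - 8*D (c(D) = 24 + 8*(-13 - D) = 24 + (-104 - 8*D) = -80 - 8*D)
f(L) = -3 + (4 + L)*(6 + L)/9 (f(L) = -3 + ((L + 4)*(L + 6))/9 = -3 + ((4 + L)*(6 + L))/9 = -3 + (4 + L)*(6 + L)/9)
f(-6)*c(33) = (-⅓ + (⅑)*(-6)² + (10/9)*(-6))*(-80 - 8*33) = (-⅓ + (⅑)*36 - 20/3)*(-80 - 264) = (-⅓ + 4 - 20/3)*(-344) = -3*(-344) = 1032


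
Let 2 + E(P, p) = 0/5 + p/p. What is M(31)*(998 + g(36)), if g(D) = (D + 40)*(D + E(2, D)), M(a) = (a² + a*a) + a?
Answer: 7144074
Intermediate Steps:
E(P, p) = -1 (E(P, p) = -2 + (0/5 + p/p) = -2 + (0*(⅕) + 1) = -2 + (0 + 1) = -2 + 1 = -1)
M(a) = a + 2*a² (M(a) = (a² + a²) + a = 2*a² + a = a + 2*a²)
g(D) = (-1 + D)*(40 + D) (g(D) = (D + 40)*(D - 1) = (40 + D)*(-1 + D) = (-1 + D)*(40 + D))
M(31)*(998 + g(36)) = (31*(1 + 2*31))*(998 + (-40 + 36² + 39*36)) = (31*(1 + 62))*(998 + (-40 + 1296 + 1404)) = (31*63)*(998 + 2660) = 1953*3658 = 7144074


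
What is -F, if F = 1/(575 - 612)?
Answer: 1/37 ≈ 0.027027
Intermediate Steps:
F = -1/37 (F = 1/(-37) = -1/37 ≈ -0.027027)
-F = -1*(-1/37) = 1/37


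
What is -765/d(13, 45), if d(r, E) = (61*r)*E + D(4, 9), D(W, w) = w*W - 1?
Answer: -153/7144 ≈ -0.021417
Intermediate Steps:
D(W, w) = -1 + W*w (D(W, w) = W*w - 1 = -1 + W*w)
d(r, E) = 35 + 61*E*r (d(r, E) = (61*r)*E + (-1 + 4*9) = 61*E*r + (-1 + 36) = 61*E*r + 35 = 35 + 61*E*r)
-765/d(13, 45) = -765/(35 + 61*45*13) = -765/(35 + 35685) = -765/35720 = -765*1/35720 = -153/7144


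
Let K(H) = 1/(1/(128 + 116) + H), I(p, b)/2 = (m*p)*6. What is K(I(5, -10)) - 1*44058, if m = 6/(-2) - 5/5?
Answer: -2579992666/58559 ≈ -44058.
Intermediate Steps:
m = -4 (m = 6*(-½) - 5*⅕ = -3 - 1 = -4)
I(p, b) = -48*p (I(p, b) = 2*(-4*p*6) = 2*(-24*p) = -48*p)
K(H) = 1/(1/244 + H)
K(I(5, -10)) - 1*44058 = 244/(1 + 244*(-48*5)) - 1*44058 = 244/(1 + 244*(-240)) - 44058 = 244/(1 - 58560) - 44058 = 244/(-58559) - 44058 = 244*(-1/58559) - 44058 = -244/58559 - 44058 = -2579992666/58559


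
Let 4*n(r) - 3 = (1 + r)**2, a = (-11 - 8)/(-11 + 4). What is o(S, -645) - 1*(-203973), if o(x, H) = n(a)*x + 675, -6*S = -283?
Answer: 240898957/1176 ≈ 2.0485e+5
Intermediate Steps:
S = 283/6 (S = -1/6*(-283) = 283/6 ≈ 47.167)
a = 19/7 (a = -19/(-7) = -19*(-1/7) = 19/7 ≈ 2.7143)
n(r) = 3/4 + (1 + r)**2/4
o(x, H) = 675 + 823*x/196 (o(x, H) = (3/4 + (1 + 19/7)**2/4)*x + 675 = (3/4 + (26/7)**2/4)*x + 675 = (3/4 + (1/4)*(676/49))*x + 675 = (3/4 + 169/49)*x + 675 = 823*x/196 + 675 = 675 + 823*x/196)
o(S, -645) - 1*(-203973) = (675 + (823/196)*(283/6)) - 1*(-203973) = (675 + 232909/1176) + 203973 = 1026709/1176 + 203973 = 240898957/1176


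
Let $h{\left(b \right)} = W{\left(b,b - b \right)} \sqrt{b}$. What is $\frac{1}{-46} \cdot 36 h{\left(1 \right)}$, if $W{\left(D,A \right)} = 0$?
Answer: $0$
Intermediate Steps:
$h{\left(b \right)} = 0$ ($h{\left(b \right)} = 0 \sqrt{b} = 0$)
$\frac{1}{-46} \cdot 36 h{\left(1 \right)} = \frac{1}{-46} \cdot 36 \cdot 0 = \left(- \frac{1}{46}\right) 36 \cdot 0 = \left(- \frac{18}{23}\right) 0 = 0$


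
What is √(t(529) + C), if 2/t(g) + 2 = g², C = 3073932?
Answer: 5*√196505471649658/39977 ≈ 1753.3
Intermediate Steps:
t(g) = 2/(-2 + g²)
√(t(529) + C) = √(2/(-2 + 529²) + 3073932) = √(2/(-2 + 279841) + 3073932) = √(2/279839 + 3073932) = √(860206056950/279839) = 5*√196505471649658/39977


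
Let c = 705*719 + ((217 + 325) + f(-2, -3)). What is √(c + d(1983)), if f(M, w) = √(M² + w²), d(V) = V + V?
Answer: √(511403 + √13) ≈ 715.13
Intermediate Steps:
d(V) = 2*V
c = 507437 + √13 (c = 705*719 + ((217 + 325) + √((-2)² + (-3)²)) = 506895 + (542 + √(4 + 9)) = 506895 + (542 + √13) = 507437 + √13 ≈ 5.0744e+5)
√(c + d(1983)) = √((507437 + √13) + 2*1983) = √((507437 + √13) + 3966) = √(511403 + √13)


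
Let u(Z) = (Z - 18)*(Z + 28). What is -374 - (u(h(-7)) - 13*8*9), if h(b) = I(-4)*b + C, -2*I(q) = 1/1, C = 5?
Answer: 3635/4 ≈ 908.75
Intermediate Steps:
I(q) = -½ (I(q) = -½/1 = -½*1 = -½)
h(b) = 5 - b/2 (h(b) = -b/2 + 5 = 5 - b/2)
u(Z) = (-18 + Z)*(28 + Z)
-374 - (u(h(-7)) - 13*8*9) = -374 - ((-504 + (5 - ½*(-7))² + 10*(5 - ½*(-7))) - 13*8*9) = -374 - ((-504 + (5 + 7/2)² + 10*(5 + 7/2)) - 104*9) = -374 - ((-504 + (17/2)² + 10*(17/2)) - 1*936) = -374 - ((-504 + 289/4 + 85) - 936) = -374 - (-1387/4 - 936) = -374 - 1*(-5131/4) = -374 + 5131/4 = 3635/4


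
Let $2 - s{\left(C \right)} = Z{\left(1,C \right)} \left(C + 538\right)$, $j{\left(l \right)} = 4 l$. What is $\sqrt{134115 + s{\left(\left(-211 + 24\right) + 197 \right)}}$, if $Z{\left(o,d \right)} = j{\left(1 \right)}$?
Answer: $5 \sqrt{5277} \approx 363.21$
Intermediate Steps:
$Z{\left(o,d \right)} = 4$ ($Z{\left(o,d \right)} = 4 \cdot 1 = 4$)
$s{\left(C \right)} = -2150 - 4 C$ ($s{\left(C \right)} = 2 - 4 \left(C + 538\right) = 2 - 4 \left(538 + C\right) = 2 - \left(2152 + 4 C\right) = -2150 - 4 C$)
$\sqrt{134115 + s{\left(\left(-211 + 24\right) + 197 \right)}} = \sqrt{134115 - \left(2150 + 4 \left(\left(-211 + 24\right) + 197\right)\right)} = \sqrt{134115 - \left(2150 + 4 \left(-187 + 197\right)\right)} = \sqrt{134115 - 2190} = \sqrt{131925} = 5 \sqrt{5277}$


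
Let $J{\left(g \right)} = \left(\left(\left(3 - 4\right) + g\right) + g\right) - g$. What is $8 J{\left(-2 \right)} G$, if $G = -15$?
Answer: $360$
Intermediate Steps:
$J{\left(g \right)} = -1 + g$ ($J{\left(g \right)} = \left(\left(\left(3 - 4\right) + g\right) + g\right) - g = \left(\left(-1 + g\right) + g\right) - g = \left(-1 + 2 g\right) - g = -1 + g$)
$8 J{\left(-2 \right)} G = 8 \left(-1 - 2\right) \left(-15\right) = 8 \left(-3\right) \left(-15\right) = \left(-24\right) \left(-15\right) = 360$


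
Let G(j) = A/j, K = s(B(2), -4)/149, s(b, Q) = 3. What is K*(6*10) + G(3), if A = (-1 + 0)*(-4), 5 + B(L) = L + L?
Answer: 1136/447 ≈ 2.5414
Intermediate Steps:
B(L) = -5 + 2*L (B(L) = -5 + (L + L) = -5 + 2*L)
A = 4 (A = -1*(-4) = 4)
K = 3/149 ≈ 0.020134
G(j) = 4/j
K*(6*10) + G(3) = 3*(6*10)/149 + 4/3 = (3/149)*60 + 4*(⅓) = 180/149 + 4/3 = 1136/447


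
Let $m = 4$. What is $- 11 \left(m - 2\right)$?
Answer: $-22$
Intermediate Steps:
$- 11 \left(m - 2\right) = - 11 \left(4 - 2\right) = \left(-11\right) 2 = -22$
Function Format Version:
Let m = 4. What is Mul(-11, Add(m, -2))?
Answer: -22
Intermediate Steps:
Mul(-11, Add(m, -2)) = Mul(-11, Add(4, -2)) = Mul(-11, 2) = -22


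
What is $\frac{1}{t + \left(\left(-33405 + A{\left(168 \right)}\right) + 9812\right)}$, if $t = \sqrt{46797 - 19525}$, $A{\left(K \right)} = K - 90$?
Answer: $- \frac{23515}{552927953} - \frac{2 \sqrt{6818}}{552927953} \approx -4.2827 \cdot 10^{-5}$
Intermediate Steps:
$A{\left(K \right)} = -90 + K$
$t = 2 \sqrt{6818}$ ($t = \sqrt{27272} = 2 \sqrt{6818} \approx 165.14$)
$\frac{1}{t + \left(\left(-33405 + A{\left(168 \right)}\right) + 9812\right)} = \frac{1}{2 \sqrt{6818} + \left(\left(-33405 + \left(-90 + 168\right)\right) + 9812\right)} = \frac{1}{2 \sqrt{6818} + \left(\left(-33405 + 78\right) + 9812\right)} = \frac{1}{2 \sqrt{6818} + \left(-33327 + 9812\right)} = \frac{1}{2 \sqrt{6818} - 23515} = \frac{1}{-23515 + 2 \sqrt{6818}}$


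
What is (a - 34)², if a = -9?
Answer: 1849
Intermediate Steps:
(a - 34)² = (-9 - 34)² = (-43)² = 1849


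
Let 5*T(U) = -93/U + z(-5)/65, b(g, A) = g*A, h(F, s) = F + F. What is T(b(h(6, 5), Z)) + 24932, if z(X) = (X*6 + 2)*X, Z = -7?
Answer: 45377427/1820 ≈ 24933.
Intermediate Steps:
z(X) = X*(2 + 6*X) (z(X) = (6*X + 2)*X = (2 + 6*X)*X = X*(2 + 6*X))
h(F, s) = 2*F
b(g, A) = A*g
T(U) = 28/65 - 93/(5*U) (T(U) = (-93/U + (2*(-5)*(1 + 3*(-5)))/65)/5 = (-93/U + (2*(-5)*(1 - 15))*(1/65))/5 = (-93/U + (2*(-5)*(-14))*(1/65))/5 = (-93/U + 140*(1/65))/5 = (-93/U + 28/13)/5 = (28/13 - 93/U)/5 = 28/65 - 93/(5*U))
T(b(h(6, 5), Z)) + 24932 = (-1209 + 28*(-14*6))/(65*((-14*6))) + 24932 = (-1209 + 28*(-7*12))/(65*((-7*12))) + 24932 = (1/65)*(-1209 + 28*(-84))/(-84) + 24932 = (1/65)*(-1/84)*(-1209 - 2352) + 24932 = (1/65)*(-1/84)*(-3561) + 24932 = 1187/1820 + 24932 = 45377427/1820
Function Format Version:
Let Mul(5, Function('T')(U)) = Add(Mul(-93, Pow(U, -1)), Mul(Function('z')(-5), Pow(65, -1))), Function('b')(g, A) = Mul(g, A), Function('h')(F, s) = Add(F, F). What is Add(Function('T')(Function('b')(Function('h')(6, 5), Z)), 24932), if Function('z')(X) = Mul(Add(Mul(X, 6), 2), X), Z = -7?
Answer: Rational(45377427, 1820) ≈ 24933.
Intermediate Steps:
Function('z')(X) = Mul(X, Add(2, Mul(6, X))) (Function('z')(X) = Mul(Add(Mul(6, X), 2), X) = Mul(Add(2, Mul(6, X)), X) = Mul(X, Add(2, Mul(6, X))))
Function('h')(F, s) = Mul(2, F)
Function('b')(g, A) = Mul(A, g)
Function('T')(U) = Add(Rational(28, 65), Mul(Rational(-93, 5), Pow(U, -1))) (Function('T')(U) = Mul(Rational(1, 5), Add(Mul(-93, Pow(U, -1)), Mul(Mul(2, -5, Add(1, Mul(3, -5))), Pow(65, -1)))) = Mul(Rational(1, 5), Add(Mul(-93, Pow(U, -1)), Mul(Mul(2, -5, Add(1, -15)), Rational(1, 65)))) = Mul(Rational(1, 5), Add(Mul(-93, Pow(U, -1)), Mul(Mul(2, -5, -14), Rational(1, 65)))) = Mul(Rational(1, 5), Add(Mul(-93, Pow(U, -1)), Mul(140, Rational(1, 65)))) = Mul(Rational(1, 5), Add(Mul(-93, Pow(U, -1)), Rational(28, 13))) = Mul(Rational(1, 5), Add(Rational(28, 13), Mul(-93, Pow(U, -1)))) = Add(Rational(28, 65), Mul(Rational(-93, 5), Pow(U, -1))))
Add(Function('T')(Function('b')(Function('h')(6, 5), Z)), 24932) = Add(Mul(Rational(1, 65), Pow(Mul(-7, Mul(2, 6)), -1), Add(-1209, Mul(28, Mul(-7, Mul(2, 6))))), 24932) = Add(Mul(Rational(1, 65), Pow(Mul(-7, 12), -1), Add(-1209, Mul(28, Mul(-7, 12)))), 24932) = Add(Mul(Rational(1, 65), Pow(-84, -1), Add(-1209, Mul(28, -84))), 24932) = Add(Mul(Rational(1, 65), Rational(-1, 84), Add(-1209, -2352)), 24932) = Add(Mul(Rational(1, 65), Rational(-1, 84), -3561), 24932) = Add(Rational(1187, 1820), 24932) = Rational(45377427, 1820)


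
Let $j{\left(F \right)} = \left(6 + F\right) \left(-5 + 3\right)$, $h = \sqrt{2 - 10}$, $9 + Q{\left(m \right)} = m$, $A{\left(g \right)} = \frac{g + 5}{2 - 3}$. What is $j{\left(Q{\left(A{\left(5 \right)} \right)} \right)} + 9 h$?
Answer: $26 + 18 i \sqrt{2} \approx 26.0 + 25.456 i$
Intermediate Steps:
$A{\left(g \right)} = -5 - g$ ($A{\left(g \right)} = \frac{5 + g}{-1} = \left(5 + g\right) \left(-1\right) = -5 - g$)
$Q{\left(m \right)} = -9 + m$
$h = 2 i \sqrt{2}$ ($h = \sqrt{-8} = 2 i \sqrt{2} \approx 2.8284 i$)
$j{\left(F \right)} = -12 - 2 F$ ($j{\left(F \right)} = \left(6 + F\right) \left(-2\right) = -12 - 2 F$)
$j{\left(Q{\left(A{\left(5 \right)} \right)} \right)} + 9 h = \left(-12 - 2 \left(-9 - 10\right)\right) + 9 \cdot 2 i \sqrt{2} = \left(-12 - 2 \left(-9 - 10\right)\right) + 18 i \sqrt{2} = \left(-12 - -38\right) + 18 i \sqrt{2} = \left(-12 + 38\right) + 18 i \sqrt{2} = 26 + 18 i \sqrt{2}$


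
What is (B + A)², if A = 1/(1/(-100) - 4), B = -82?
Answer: 1087812324/160801 ≈ 6765.0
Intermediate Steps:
A = -100/401 (A = 1/(-1/100 - 4) = 1/(-401/100) = -100/401 ≈ -0.24938)
(B + A)² = (-82 - 100/401)² = (-32982/401)² = 1087812324/160801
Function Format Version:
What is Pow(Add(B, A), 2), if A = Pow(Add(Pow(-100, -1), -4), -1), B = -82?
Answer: Rational(1087812324, 160801) ≈ 6765.0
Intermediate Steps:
A = Rational(-100, 401) (A = Pow(Add(Rational(-1, 100), -4), -1) = Pow(Rational(-401, 100), -1) = Rational(-100, 401) ≈ -0.24938)
Pow(Add(B, A), 2) = Pow(Add(-82, Rational(-100, 401)), 2) = Pow(Rational(-32982, 401), 2) = Rational(1087812324, 160801)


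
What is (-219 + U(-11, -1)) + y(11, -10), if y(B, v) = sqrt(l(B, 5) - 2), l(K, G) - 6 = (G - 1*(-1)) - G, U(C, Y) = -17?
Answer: -236 + sqrt(5) ≈ -233.76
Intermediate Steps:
l(K, G) = 7 (l(K, G) = 6 + ((G - 1*(-1)) - G) = 6 + ((G + 1) - G) = 6 + ((1 + G) - G) = 6 + 1 = 7)
y(B, v) = sqrt(5) (y(B, v) = sqrt(7 - 2) = sqrt(5))
(-219 + U(-11, -1)) + y(11, -10) = (-219 - 17) + sqrt(5) = -236 + sqrt(5)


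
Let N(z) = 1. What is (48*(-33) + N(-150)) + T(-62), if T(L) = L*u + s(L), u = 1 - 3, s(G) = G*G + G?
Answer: 2323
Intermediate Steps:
s(G) = G + G² (s(G) = G² + G = G + G²)
u = -2
T(L) = -2*L + L*(1 + L) (T(L) = L*(-2) + L*(1 + L) = -2*L + L*(1 + L))
(48*(-33) + N(-150)) + T(-62) = (48*(-33) + 1) - 62*(-1 - 62) = (-1584 + 1) - 62*(-63) = -1583 + 3906 = 2323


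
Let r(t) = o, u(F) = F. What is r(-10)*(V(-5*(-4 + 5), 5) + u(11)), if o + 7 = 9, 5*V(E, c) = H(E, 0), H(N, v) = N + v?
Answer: 20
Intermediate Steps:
V(E, c) = E/5 (V(E, c) = (E + 0)/5 = E/5)
o = 2 (o = -7 + 9 = 2)
r(t) = 2
r(-10)*(V(-5*(-4 + 5), 5) + u(11)) = 2*((-5*(-4 + 5))/5 + 11) = 2*((-5*1)/5 + 11) = 2*((⅕)*(-5) + 11) = 2*(-1 + 11) = 2*10 = 20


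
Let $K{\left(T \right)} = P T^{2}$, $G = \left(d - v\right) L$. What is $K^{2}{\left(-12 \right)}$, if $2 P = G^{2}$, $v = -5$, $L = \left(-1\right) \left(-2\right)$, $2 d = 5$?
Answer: $262440000$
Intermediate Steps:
$d = \frac{5}{2}$ ($d = \frac{1}{2} \cdot 5 = \frac{5}{2} \approx 2.5$)
$L = 2$
$G = 15$ ($G = \left(\frac{5}{2} - -5\right) 2 = \left(\frac{5}{2} + 5\right) 2 = \frac{15}{2} \cdot 2 = 15$)
$P = \frac{225}{2}$ ($P = \frac{15^{2}}{2} = \frac{1}{2} \cdot 225 = \frac{225}{2} \approx 112.5$)
$K{\left(T \right)} = \frac{225 T^{2}}{2}$
$K^{2}{\left(-12 \right)} = \left(\frac{225 \left(-12\right)^{2}}{2}\right)^{2} = \left(\frac{225}{2} \cdot 144\right)^{2} = 16200^{2} = 262440000$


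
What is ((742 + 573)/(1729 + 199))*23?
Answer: 30245/1928 ≈ 15.687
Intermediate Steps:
((742 + 573)/(1729 + 199))*23 = (1315/1928)*23 = 30245/1928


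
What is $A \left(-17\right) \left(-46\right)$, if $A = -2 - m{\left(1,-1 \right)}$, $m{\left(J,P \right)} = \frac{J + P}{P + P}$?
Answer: $-1564$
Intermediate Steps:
$m{\left(J,P \right)} = \frac{J + P}{2 P}$
$A = -2$ ($A = -2 - \frac{1 - 1}{2 \left(-1\right)} = -2 - \frac{1}{2} \left(-1\right) 0 = -2 - 0 = -2 + 0 = -2$)
$A \left(-17\right) \left(-46\right) = \left(-2\right) \left(-17\right) \left(-46\right) = 34 \left(-46\right) = -1564$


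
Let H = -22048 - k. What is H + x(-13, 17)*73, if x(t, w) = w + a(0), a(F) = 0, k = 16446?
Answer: -37253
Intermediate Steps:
H = -38494 (H = -22048 - 1*16446 = -22048 - 16446 = -38494)
x(t, w) = w (x(t, w) = w + 0 = w)
H + x(-13, 17)*73 = -38494 + 17*73 = -38494 + 1241 = -37253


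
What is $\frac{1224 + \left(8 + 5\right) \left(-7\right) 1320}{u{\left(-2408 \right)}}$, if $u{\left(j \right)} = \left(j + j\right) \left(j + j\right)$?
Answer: $- \frac{7431}{1449616} \approx -0.0051262$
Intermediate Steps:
$u{\left(j \right)} = 4 j^{2}$ ($u{\left(j \right)} = 2 j 2 j = 4 j^{2}$)
$\frac{1224 + \left(8 + 5\right) \left(-7\right) 1320}{u{\left(-2408 \right)}} = \frac{1224 + \left(8 + 5\right) \left(-7\right) 1320}{4 \left(-2408\right)^{2}} = \frac{1224 + 13 \left(-7\right) 1320}{4 \cdot 5798464} = \frac{1224 - 120120}{23193856} = \left(1224 - 120120\right) \frac{1}{23193856} = \left(-118896\right) \frac{1}{23193856} = - \frac{7431}{1449616}$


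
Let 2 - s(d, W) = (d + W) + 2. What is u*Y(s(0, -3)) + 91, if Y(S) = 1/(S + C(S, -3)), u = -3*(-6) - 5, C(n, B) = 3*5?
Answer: 1651/18 ≈ 91.722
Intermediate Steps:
C(n, B) = 15
s(d, W) = -W - d (s(d, W) = 2 - ((d + W) + 2) = 2 - ((W + d) + 2) = 2 - (2 + W + d) = 2 + (-2 - W - d) = -W - d)
u = 13 (u = 18 - 5 = 13)
Y(S) = 1/(15 + S) (Y(S) = 1/(S + 15) = 1/(15 + S))
u*Y(s(0, -3)) + 91 = 13/(15 + (-1*(-3) - 1*0)) + 91 = 13/(15 + (3 + 0)) + 91 = 13/(15 + 3) + 91 = 13/18 + 91 = 1651/18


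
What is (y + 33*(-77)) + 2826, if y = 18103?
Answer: 18388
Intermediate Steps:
(y + 33*(-77)) + 2826 = (18103 + 33*(-77)) + 2826 = (18103 - 2541) + 2826 = 15562 + 2826 = 18388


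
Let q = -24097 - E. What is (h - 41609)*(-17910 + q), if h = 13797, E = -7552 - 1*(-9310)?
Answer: 1217192180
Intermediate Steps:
E = 1758 (E = -7552 + 9310 = 1758)
q = -25855 (q = -24097 - 1*1758 = -24097 - 1758 = -25855)
(h - 41609)*(-17910 + q) = (13797 - 41609)*(-17910 - 25855) = -27812*(-43765) = 1217192180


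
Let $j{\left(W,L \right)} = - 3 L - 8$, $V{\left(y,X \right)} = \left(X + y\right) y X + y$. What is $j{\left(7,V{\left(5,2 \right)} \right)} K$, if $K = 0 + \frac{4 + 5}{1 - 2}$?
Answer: $2097$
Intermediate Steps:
$V{\left(y,X \right)} = y + X y \left(X + y\right)$ ($V{\left(y,X \right)} = y \left(X + y\right) X + y = X y \left(X + y\right) + y = y + X y \left(X + y\right)$)
$j{\left(W,L \right)} = -8 - 3 L$
$K = -9$ ($K = 0 + \frac{9}{-1} = 0 + 9 \left(-1\right) = 0 - 9 = -9$)
$j{\left(7,V{\left(5,2 \right)} \right)} K = \left(-8 - 3 \cdot 5 \left(1 + 2^{2} + 2 \cdot 5\right)\right) \left(-9\right) = \left(-8 - 3 \cdot 5 \left(1 + 4 + 10\right)\right) \left(-9\right) = \left(-8 - 3 \cdot 5 \cdot 15\right) \left(-9\right) = \left(-8 - 225\right) \left(-9\right) = \left(-233\right) \left(-9\right) = 2097$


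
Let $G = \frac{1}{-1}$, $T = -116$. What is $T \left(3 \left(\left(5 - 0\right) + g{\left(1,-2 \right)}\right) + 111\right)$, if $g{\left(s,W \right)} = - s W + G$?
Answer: $-14964$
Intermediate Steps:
$G = -1$
$g{\left(s,W \right)} = -1 - W s$ ($g{\left(s,W \right)} = - s W - 1 = - W s - 1 = -1 - W s$)
$T \left(3 \left(\left(5 - 0\right) + g{\left(1,-2 \right)}\right) + 111\right) = - 116 \left(3 \left(\left(5 - 0\right) - \left(1 - 2\right)\right) + 111\right) = - 116 \left(3 \left(\left(5 + 0\right) + \left(-1 + 2\right)\right) + 111\right) = - 116 \left(3 \left(5 + 1\right) + 111\right) = - 116 \left(3 \cdot 6 + 111\right) = - 116 \left(18 + 111\right) = \left(-116\right) 129 = -14964$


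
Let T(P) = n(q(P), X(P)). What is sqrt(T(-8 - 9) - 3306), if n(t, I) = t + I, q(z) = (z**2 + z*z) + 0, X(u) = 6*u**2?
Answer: I*sqrt(994) ≈ 31.528*I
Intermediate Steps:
q(z) = 2*z**2 (q(z) = (z**2 + z**2) + 0 = 2*z**2 + 0 = 2*z**2)
n(t, I) = I + t
T(P) = 8*P**2 (T(P) = 6*P**2 + 2*P**2 = 8*P**2)
sqrt(T(-8 - 9) - 3306) = sqrt(8*(-8 - 9)**2 - 3306) = sqrt(8*(-17)**2 - 3306) = sqrt(8*289 - 3306) = sqrt(2312 - 3306) = sqrt(-994) = I*sqrt(994)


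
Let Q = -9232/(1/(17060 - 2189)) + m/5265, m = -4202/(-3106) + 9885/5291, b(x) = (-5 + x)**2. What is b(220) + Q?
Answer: -5937413715588879169/43262099595 ≈ -1.3724e+8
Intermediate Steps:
m = 26467796/8216923 (m = -4202*(-1/3106) + 9885*(1/5291) = 2101/1553 + 9885/5291 = 26467796/8216923 ≈ 3.2211)
Q = -5939413506142658044/43262099595 (Q = -9232/(1/(17060 - 2189)) + (26467796/8216923)/5265 = -9232/(1/14871) + (26467796/8216923)*(1/5265) = -9232/1/14871 + 26467796/43262099595 = -9232*14871 + 26467796/43262099595 = -137289072 + 26467796/43262099595 = -5939413506142658044/43262099595 ≈ -1.3729e+8)
b(220) + Q = (-5 + 220)**2 - 5939413506142658044/43262099595 = 215**2 - 5939413506142658044/43262099595 = 46225 - 5939413506142658044/43262099595 = -5937413715588879169/43262099595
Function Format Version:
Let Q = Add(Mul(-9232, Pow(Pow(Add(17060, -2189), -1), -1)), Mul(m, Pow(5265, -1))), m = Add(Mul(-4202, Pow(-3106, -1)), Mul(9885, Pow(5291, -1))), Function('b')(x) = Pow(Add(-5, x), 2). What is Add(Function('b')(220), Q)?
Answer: Rational(-5937413715588879169, 43262099595) ≈ -1.3724e+8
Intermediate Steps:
m = Rational(26467796, 8216923) (m = Add(Mul(-4202, Rational(-1, 3106)), Mul(9885, Rational(1, 5291))) = Add(Rational(2101, 1553), Rational(9885, 5291)) = Rational(26467796, 8216923) ≈ 3.2211)
Q = Rational(-5939413506142658044, 43262099595) (Q = Add(Mul(-9232, Pow(Pow(Add(17060, -2189), -1), -1)), Mul(Rational(26467796, 8216923), Pow(5265, -1))) = Add(Mul(-9232, Pow(Pow(14871, -1), -1)), Mul(Rational(26467796, 8216923), Rational(1, 5265))) = Add(Mul(-9232, Pow(Rational(1, 14871), -1)), Rational(26467796, 43262099595)) = Add(Mul(-9232, 14871), Rational(26467796, 43262099595)) = Add(-137289072, Rational(26467796, 43262099595)) = Rational(-5939413506142658044, 43262099595) ≈ -1.3729e+8)
Add(Function('b')(220), Q) = Add(Pow(Add(-5, 220), 2), Rational(-5939413506142658044, 43262099595)) = Add(Pow(215, 2), Rational(-5939413506142658044, 43262099595)) = Add(46225, Rational(-5939413506142658044, 43262099595)) = Rational(-5937413715588879169, 43262099595)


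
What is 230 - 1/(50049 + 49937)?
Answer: 22996779/99986 ≈ 230.00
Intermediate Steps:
230 - 1/(50049 + 49937) = 230 - 1/99986 = 22996779/99986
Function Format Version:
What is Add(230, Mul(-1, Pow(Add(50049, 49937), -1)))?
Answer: Rational(22996779, 99986) ≈ 230.00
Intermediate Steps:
Add(230, Mul(-1, Pow(Add(50049, 49937), -1))) = Add(230, Mul(-1, Pow(99986, -1))) = Add(230, Mul(-1, Rational(1, 99986))) = Add(230, Rational(-1, 99986)) = Rational(22996779, 99986)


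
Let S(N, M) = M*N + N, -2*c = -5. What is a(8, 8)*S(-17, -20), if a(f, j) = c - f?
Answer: -3553/2 ≈ -1776.5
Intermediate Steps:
c = 5/2 (c = -½*(-5) = 5/2 ≈ 2.5000)
a(f, j) = 5/2 - f
S(N, M) = N + M*N
a(8, 8)*S(-17, -20) = (5/2 - 1*8)*(-17*(1 - 20)) = (5/2 - 8)*(-17*(-19)) = -11/2*323 = -3553/2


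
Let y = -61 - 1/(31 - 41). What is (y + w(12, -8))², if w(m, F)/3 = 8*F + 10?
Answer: 4968441/100 ≈ 49684.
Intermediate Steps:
w(m, F) = 30 + 24*F (w(m, F) = 3*(8*F + 10) = 3*(10 + 8*F) = 30 + 24*F)
y = -609/10 (y = -61 - 1/(-10) = -61 - 1*(-⅒) = -61 + ⅒ = -609/10 ≈ -60.900)
(y + w(12, -8))² = (-609/10 + (30 + 24*(-8)))² = (-609/10 + (30 - 192))² = (-609/10 - 162)² = (-2229/10)² = 4968441/100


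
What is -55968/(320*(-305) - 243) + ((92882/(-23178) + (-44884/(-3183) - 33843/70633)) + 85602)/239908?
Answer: 3156074981265883323503/3397756401566083647218 ≈ 0.92887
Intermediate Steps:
-55968/(320*(-305) - 243) + ((92882/(-23178) + (-44884/(-3183) - 33843/70633)) + 85602)/239908 = -55968/(-97600 - 243) + ((92882*(-1/23178) + (-44884*(-1/3183) - 33843*1/70633)) + 85602)*(1/239908) = -55968/(-97843) + ((-46441/11589 + (44884/3183 - 33843/70633)) + 85602)*(1/239908) = -55968*(-1/97843) + ((-46441/11589 + 3062569303/224824839) + 85602)*(1/239908) = 55968/97843 + (2783447256052/289499451019 + 85602)*(1/239908) = 55968/97843 + (24784515453384490/289499451019)*(1/239908) = 55968/97843 + 12392257726692245/34726617147533126 = 3156074981265883323503/3397756401566083647218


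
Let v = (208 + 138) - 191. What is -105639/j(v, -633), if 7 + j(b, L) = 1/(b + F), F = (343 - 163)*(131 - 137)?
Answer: 97716075/6476 ≈ 15089.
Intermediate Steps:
v = 155 (v = 346 - 191 = 155)
F = -1080 (F = 180*(-6) = -1080)
j(b, L) = -7 + 1/(-1080 + b) (j(b, L) = -7 + 1/(b - 1080) = -7 + 1/(-1080 + b))
-105639/j(v, -633) = -105639*(-1080 + 155)/(7561 - 7*155) = -105639*(-925/(7561 - 1085)) = -105639/((-1/925*6476)) = -105639/(-6476/925) = -105639*(-925/6476) = 97716075/6476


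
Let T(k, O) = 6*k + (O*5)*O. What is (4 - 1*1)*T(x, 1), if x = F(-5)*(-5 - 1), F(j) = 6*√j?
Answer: 15 - 648*I*√5 ≈ 15.0 - 1449.0*I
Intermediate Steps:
x = -36*I*√5 (x = (6*√(-5))*(-5 - 1) = (6*(I*√5))*(-6) = (6*I*√5)*(-6) = -36*I*√5 ≈ -80.498*I)
T(k, O) = 5*O² + 6*k (T(k, O) = 6*k + (5*O)*O = 6*k + 5*O² = 5*O² + 6*k)
(4 - 1*1)*T(x, 1) = (4 - 1*1)*(5*1² + 6*(-36*I*√5)) = (4 - 1)*(5*1 - 216*I*√5) = 3*(5 - 216*I*√5) = 15 - 648*I*√5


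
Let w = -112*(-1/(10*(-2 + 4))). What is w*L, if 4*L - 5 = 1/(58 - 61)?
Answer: 98/15 ≈ 6.5333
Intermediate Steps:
L = 7/6 (L = 5/4 + 1/(4*(58 - 61)) = 5/4 + (1/4)/(-3) = 5/4 + (1/4)*(-1/3) = 5/4 - 1/12 = 7/6 ≈ 1.1667)
w = 28/5 (w = -112/(2*(-10)) = -112/(-20) = -112*(-1/20) = 28/5 ≈ 5.6000)
w*L = (28/5)*(7/6) = 98/15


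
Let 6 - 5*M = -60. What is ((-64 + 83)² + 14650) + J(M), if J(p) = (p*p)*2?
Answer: 383987/25 ≈ 15359.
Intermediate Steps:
M = 66/5 (M = 6/5 - ⅕*(-60) = 6/5 + 12 = 66/5 ≈ 13.200)
J(p) = 2*p² (J(p) = p²*2 = 2*p²)
((-64 + 83)² + 14650) + J(M) = ((-64 + 83)² + 14650) + 2*(66/5)² = (19² + 14650) + 2*(4356/25) = (361 + 14650) + 8712/25 = 15011 + 8712/25 = 383987/25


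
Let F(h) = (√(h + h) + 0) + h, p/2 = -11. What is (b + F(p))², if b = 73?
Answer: 2557 + 204*I*√11 ≈ 2557.0 + 676.59*I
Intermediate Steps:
p = -22 (p = 2*(-11) = -22)
F(h) = h + √2*√h (F(h) = (√(2*h) + 0) + h = (√2*√h + 0) + h = √2*√h + h = h + √2*√h)
(b + F(p))² = (73 + (-22 + √2*√(-22)))² = (73 + (-22 + √2*(I*√22)))² = (73 + (-22 + 2*I*√11))² = (51 + 2*I*√11)²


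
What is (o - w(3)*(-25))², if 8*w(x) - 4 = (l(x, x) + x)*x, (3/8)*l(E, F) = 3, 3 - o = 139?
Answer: 26569/64 ≈ 415.14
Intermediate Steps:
o = -136 (o = 3 - 1*139 = 3 - 139 = -136)
l(E, F) = 8 (l(E, F) = (8/3)*3 = 8)
w(x) = ½ + x*(8 + x)/8 (w(x) = ½ + ((8 + x)*x)/8 = ½ + (x*(8 + x))/8 = ½ + x*(8 + x)/8)
(o - w(3)*(-25))² = (-136 - (½ + 3 + (⅛)*3²)*(-25))² = (-136 - (½ + 3 + (⅛)*9)*(-25))² = (-136 - (½ + 3 + 9/8)*(-25))² = (-136 - 37*(-25)/8)² = (-136 - 1*(-925/8))² = (-136 + 925/8)² = (-163/8)² = 26569/64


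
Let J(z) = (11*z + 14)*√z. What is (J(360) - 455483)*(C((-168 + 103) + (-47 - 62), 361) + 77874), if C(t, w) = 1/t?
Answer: -6171828811225/174 + 53847998050*√10/29 ≈ -2.9598e+10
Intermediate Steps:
J(z) = √z*(14 + 11*z) (J(z) = (14 + 11*z)*√z = √z*(14 + 11*z))
(J(360) - 455483)*(C((-168 + 103) + (-47 - 62), 361) + 77874) = (√360*(14 + 11*360) - 455483)*(1/((-168 + 103) + (-47 - 62)) + 77874) = ((6*√10)*(14 + 3960) - 455483)*(1/(-65 - 109) + 77874) = ((6*√10)*3974 - 455483)*(1/(-174) + 77874) = (23844*√10 - 455483)*(-1/174 + 77874) = (-455483 + 23844*√10)*(13550075/174) = -6171828811225/174 + 53847998050*√10/29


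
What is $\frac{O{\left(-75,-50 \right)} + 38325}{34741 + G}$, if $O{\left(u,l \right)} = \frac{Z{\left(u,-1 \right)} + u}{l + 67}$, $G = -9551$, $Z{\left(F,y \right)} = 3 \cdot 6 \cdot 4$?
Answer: $\frac{325761}{214115} \approx 1.5214$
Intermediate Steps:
$Z{\left(F,y \right)} = 72$ ($Z{\left(F,y \right)} = 18 \cdot 4 = 72$)
$O{\left(u,l \right)} = \frac{72 + u}{67 + l}$ ($O{\left(u,l \right)} = \frac{72 + u}{l + 67} = \frac{72 + u}{67 + l}$)
$\frac{O{\left(-75,-50 \right)} + 38325}{34741 + G} = \frac{\frac{72 - 75}{67 - 50} + 38325}{34741 - 9551} = \frac{\frac{1}{17} \left(-3\right) + 38325}{25190} = \left(\frac{1}{17} \left(-3\right) + 38325\right) \frac{1}{25190} = \left(- \frac{3}{17} + 38325\right) \frac{1}{25190} = \frac{651522}{17} \cdot \frac{1}{25190} = \frac{325761}{214115}$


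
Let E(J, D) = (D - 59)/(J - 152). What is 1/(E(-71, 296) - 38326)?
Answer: -223/8546935 ≈ -2.6091e-5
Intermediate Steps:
E(J, D) = (-59 + D)/(-152 + J)
1/(E(-71, 296) - 38326) = 1/((-59 + 296)/(-152 - 71) - 38326) = 1/(237/(-223) - 38326) = 1/(-1/223*237 - 38326) = 1/(-237/223 - 38326) = 1/(-8546935/223) = -223/8546935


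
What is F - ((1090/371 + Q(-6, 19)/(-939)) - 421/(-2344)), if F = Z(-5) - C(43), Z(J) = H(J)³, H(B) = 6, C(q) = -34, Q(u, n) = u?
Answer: 67197748489/272192312 ≈ 246.88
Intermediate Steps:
Z(J) = 216 (Z(J) = 6³ = 216)
F = 250 (F = 216 - 1*(-34) = 216 + 34 = 250)
F - ((1090/371 + Q(-6, 19)/(-939)) - 421/(-2344)) = 250 - ((1090/371 - 6/(-939)) - 421/(-2344)) = 250 - ((1090*(1/371) - 6*(-1/939)) - 421*(-1/2344)) = 250 - ((1090/371 + 2/313) + 421/2344) = 250 - (341912/116123 + 421/2344) = 250 - 1*850329511/272192312 = 250 - 850329511/272192312 = 67197748489/272192312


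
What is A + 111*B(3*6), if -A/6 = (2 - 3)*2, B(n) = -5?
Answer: -543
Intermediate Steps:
A = 12 (A = -6*(2 - 3)*2 = -(-6)*2 = -6*(-2) = 12)
A + 111*B(3*6) = 12 + 111*(-5) = 12 - 555 = -543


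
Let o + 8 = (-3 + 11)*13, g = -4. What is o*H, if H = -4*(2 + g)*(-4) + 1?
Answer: -2976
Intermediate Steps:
o = 96 (o = -8 + (-3 + 11)*13 = -8 + 8*13 = -8 + 104 = 96)
H = -31 (H = -4*(2 - 4)*(-4) + 1 = -4*(-2)*(-4) + 1 = 8*(-4) + 1 = -32 + 1 = -31)
o*H = 96*(-31) = -2976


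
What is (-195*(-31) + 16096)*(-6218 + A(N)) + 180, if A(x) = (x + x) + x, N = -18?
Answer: -138868172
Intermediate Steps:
A(x) = 3*x (A(x) = 2*x + x = 3*x)
(-195*(-31) + 16096)*(-6218 + A(N)) + 180 = (-195*(-31) + 16096)*(-6218 + 3*(-18)) + 180 = (6045 + 16096)*(-6218 - 54) + 180 = 22141*(-6272) + 180 = -138868352 + 180 = -138868172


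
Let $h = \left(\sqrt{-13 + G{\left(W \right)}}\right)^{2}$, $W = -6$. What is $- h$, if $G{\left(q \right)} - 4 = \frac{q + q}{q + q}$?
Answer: $8$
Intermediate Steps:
$G{\left(q \right)} = 5$ ($G{\left(q \right)} = 4 + \frac{q + q}{q + q} = 4 + \frac{2 q}{2 q} = 4 + 2 q \frac{1}{2 q} = 4 + 1 = 5$)
$h = -8$ ($h = \left(\sqrt{-13 + 5}\right)^{2} = \left(\sqrt{-8}\right)^{2} = \left(2 i \sqrt{2}\right)^{2} = -8$)
$- h = \left(-1\right) \left(-8\right) = 8$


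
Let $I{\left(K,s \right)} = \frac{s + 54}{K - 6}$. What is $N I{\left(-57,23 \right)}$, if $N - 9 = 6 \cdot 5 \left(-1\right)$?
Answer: $\frac{77}{3} \approx 25.667$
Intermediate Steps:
$I{\left(K,s \right)} = \frac{54 + s}{-6 + K}$
$N = -21$ ($N = 9 + 6 \cdot 5 \left(-1\right) = 9 + 30 \left(-1\right) = 9 - 30 = -21$)
$N I{\left(-57,23 \right)} = - 21 \frac{54 + 23}{-6 - 57} = - 21 \frac{1}{-63} \cdot 77 = - 21 \left(\left(- \frac{1}{63}\right) 77\right) = \left(-21\right) \left(- \frac{11}{9}\right) = \frac{77}{3}$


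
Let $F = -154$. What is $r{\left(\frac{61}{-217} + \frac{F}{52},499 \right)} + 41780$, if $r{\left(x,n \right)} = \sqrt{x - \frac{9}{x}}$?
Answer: $41780 + \frac{37 i \sqrt{3635525356190}}{103220390} \approx 41780.0 + 0.68347 i$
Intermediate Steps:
$r{\left(\frac{61}{-217} + \frac{F}{52},499 \right)} + 41780 = \sqrt{\left(\frac{61}{-217} - \frac{154}{52}\right) - \frac{9}{\frac{61}{-217} - \frac{154}{52}}} + 41780 = \sqrt{\left(61 \left(- \frac{1}{217}\right) - \frac{77}{26}\right) - \frac{9}{61 \left(- \frac{1}{217}\right) - \frac{77}{26}}} + 41780 = \sqrt{\left(- \frac{61}{217} - \frac{77}{26}\right) - \frac{9}{- \frac{61}{217} - \frac{77}{26}}} + 41780 = \sqrt{- \frac{18295}{5642} - \frac{9}{- \frac{18295}{5642}}} + 41780 = \sqrt{- \frac{18295}{5642} - - \frac{50778}{18295}} + 41780 = \sqrt{- \frac{18295}{5642} + \frac{50778}{18295}} + 41780 = \sqrt{- \frac{48217549}{103220390}} + 41780 = \frac{37 i \sqrt{3635525356190}}{103220390} + 41780 = 41780 + \frac{37 i \sqrt{3635525356190}}{103220390}$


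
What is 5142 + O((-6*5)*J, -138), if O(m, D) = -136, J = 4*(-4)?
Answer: 5006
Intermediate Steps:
J = -16
5142 + O((-6*5)*J, -138) = 5142 - 136 = 5006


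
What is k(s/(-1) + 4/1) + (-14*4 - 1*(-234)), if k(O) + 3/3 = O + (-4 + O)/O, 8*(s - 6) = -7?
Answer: 12991/72 ≈ 180.43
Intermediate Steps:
s = 41/8 (s = 6 + (⅛)*(-7) = 6 - 7/8 = 41/8 ≈ 5.1250)
k(O) = -1 + O + (-4 + O)/O (k(O) = -1 + (O + (-4 + O)/O) = -1 + O + (-4 + O)/O)
k(s/(-1) + 4/1) + (-14*4 - 1*(-234)) = (((41/8)/(-1) + 4/1) - 4/((41/8)/(-1) + 4/1)) + (-14*4 - 1*(-234)) = (((41/8)*(-1) + 4*1) - 4/((41/8)*(-1) + 4*1)) + (-56 + 234) = ((-41/8 + 4) - 4/(-41/8 + 4)) + 178 = (-9/8 - 4/(-9/8)) + 178 = (-9/8 - 4*(-8/9)) + 178 = (-9/8 + 32/9) + 178 = 175/72 + 178 = 12991/72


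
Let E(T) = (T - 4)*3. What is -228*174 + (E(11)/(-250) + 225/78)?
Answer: -64462449/1625 ≈ -39669.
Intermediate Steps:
E(T) = -12 + 3*T (E(T) = (-4 + T)*3 = -12 + 3*T)
-228*174 + (E(11)/(-250) + 225/78) = -228*174 + ((-12 + 3*11)/(-250) + 225/78) = -39672 + ((-12 + 33)*(-1/250) + 225*(1/78)) = -39672 + (21*(-1/250) + 75/26) = -39672 + (-21/250 + 75/26) = -39672 + 4551/1625 = -64462449/1625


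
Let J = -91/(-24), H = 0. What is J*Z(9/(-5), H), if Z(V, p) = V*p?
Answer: 0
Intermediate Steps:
J = 91/24 (J = -91*(-1/24) = 91/24 ≈ 3.7917)
J*Z(9/(-5), H) = 91*((9/(-5))*0)/24 = 91*((9*(-1/5))*0)/24 = 91*(-9/5*0)/24 = (91/24)*0 = 0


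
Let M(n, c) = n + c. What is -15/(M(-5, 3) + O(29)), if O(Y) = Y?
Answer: -5/9 ≈ -0.55556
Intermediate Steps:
M(n, c) = c + n
-15/(M(-5, 3) + O(29)) = -15/((3 - 5) + 29) = -15/(-2 + 29) = -15/27 = -15*1/27 = -5/9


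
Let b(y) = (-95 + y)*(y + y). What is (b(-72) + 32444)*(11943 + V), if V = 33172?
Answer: 2548636580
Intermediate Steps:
b(y) = 2*y*(-95 + y) (b(y) = (-95 + y)*(2*y) = 2*y*(-95 + y))
(b(-72) + 32444)*(11943 + V) = (2*(-72)*(-95 - 72) + 32444)*(11943 + 33172) = (2*(-72)*(-167) + 32444)*45115 = (24048 + 32444)*45115 = 56492*45115 = 2548636580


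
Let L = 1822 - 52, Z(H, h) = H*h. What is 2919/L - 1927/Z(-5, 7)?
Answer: 234197/4130 ≈ 56.706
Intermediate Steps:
L = 1770
2919/L - 1927/Z(-5, 7) = 2919/1770 - 1927/((-5*7)) = 2919*(1/1770) - 1927/(-35) = 973/590 - 1927*(-1/35) = 973/590 + 1927/35 = 234197/4130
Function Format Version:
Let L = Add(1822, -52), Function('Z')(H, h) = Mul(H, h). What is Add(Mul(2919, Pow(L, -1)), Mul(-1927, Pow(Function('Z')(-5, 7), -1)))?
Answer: Rational(234197, 4130) ≈ 56.706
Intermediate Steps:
L = 1770
Add(Mul(2919, Pow(L, -1)), Mul(-1927, Pow(Function('Z')(-5, 7), -1))) = Add(Mul(2919, Pow(1770, -1)), Mul(-1927, Pow(Mul(-5, 7), -1))) = Add(Mul(2919, Rational(1, 1770)), Mul(-1927, Pow(-35, -1))) = Add(Rational(973, 590), Mul(-1927, Rational(-1, 35))) = Add(Rational(973, 590), Rational(1927, 35)) = Rational(234197, 4130)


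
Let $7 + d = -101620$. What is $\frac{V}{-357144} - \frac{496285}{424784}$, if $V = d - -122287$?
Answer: $- \frac{23252655935}{18963632112} \approx -1.2262$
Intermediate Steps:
$d = -101627$ ($d = -7 - 101620 = -101627$)
$V = 20660$ ($V = -101627 - -122287 = -101627 + 122287 = 20660$)
$\frac{V}{-357144} - \frac{496285}{424784} = \frac{20660}{-357144} - \frac{496285}{424784} = 20660 \left(- \frac{1}{357144}\right) - \frac{496285}{424784} = - \frac{5165}{89286} - \frac{496285}{424784} = - \frac{23252655935}{18963632112}$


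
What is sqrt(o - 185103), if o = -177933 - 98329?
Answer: I*sqrt(461365) ≈ 679.24*I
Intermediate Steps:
o = -276262
sqrt(o - 185103) = sqrt(-276262 - 185103) = sqrt(-461365) = I*sqrt(461365)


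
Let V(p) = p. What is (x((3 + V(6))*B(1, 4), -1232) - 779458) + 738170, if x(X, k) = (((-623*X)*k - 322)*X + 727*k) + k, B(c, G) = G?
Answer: 993776880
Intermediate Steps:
x(X, k) = 728*k + X*(-322 - 623*X*k) (x(X, k) = ((-623*X*k - 322)*X + 727*k) + k = ((-322 - 623*X*k)*X + 727*k) + k = (X*(-322 - 623*X*k) + 727*k) + k = (727*k + X*(-322 - 623*X*k)) + k = 728*k + X*(-322 - 623*X*k))
(x((3 + V(6))*B(1, 4), -1232) - 779458) + 738170 = ((-322*(3 + 6)*4 + 728*(-1232) - 623*(-1232)*((3 + 6)*4)**2) - 779458) + 738170 = ((-2898*4 - 896896 - 623*(-1232)*(9*4)**2) - 779458) + 738170 = ((-322*36 - 896896 - 623*(-1232)*36**2) - 779458) + 738170 = ((-11592 - 896896 - 623*(-1232)*1296) - 779458) + 738170 = ((-11592 - 896896 + 994726656) - 779458) + 738170 = (993818168 - 779458) + 738170 = 993038710 + 738170 = 993776880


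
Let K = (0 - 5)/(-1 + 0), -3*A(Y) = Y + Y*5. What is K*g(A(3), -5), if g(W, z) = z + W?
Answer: -55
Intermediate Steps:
A(Y) = -2*Y (A(Y) = -(Y + Y*5)/3 = -(Y + 5*Y)/3 = -2*Y)
K = 5 (K = -5/(-1) = -5*(-1) = 5)
g(W, z) = W + z
K*g(A(3), -5) = 5*(-2*3 - 5) = 5*(-6 - 5) = 5*(-11) = -55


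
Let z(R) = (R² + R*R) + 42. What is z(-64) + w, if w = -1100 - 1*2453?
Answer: 4681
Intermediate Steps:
w = -3553 (w = -1100 - 2453 = -3553)
z(R) = 42 + 2*R² (z(R) = (R² + R²) + 42 = 2*R² + 42 = 42 + 2*R²)
z(-64) + w = (42 + 2*(-64)²) - 3553 = (42 + 2*4096) - 3553 = (42 + 8192) - 3553 = 8234 - 3553 = 4681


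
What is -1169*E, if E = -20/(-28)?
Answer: -835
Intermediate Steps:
E = 5/7 (E = -20*(-1/28) = 5/7 ≈ 0.71429)
-1169*E = -1169*5/7 = -835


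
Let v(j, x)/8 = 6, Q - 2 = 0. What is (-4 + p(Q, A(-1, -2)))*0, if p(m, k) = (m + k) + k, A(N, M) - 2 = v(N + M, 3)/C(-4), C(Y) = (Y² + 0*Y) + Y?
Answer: 0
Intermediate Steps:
Q = 2 (Q = 2 + 0 = 2)
v(j, x) = 48 (v(j, x) = 8*6 = 48)
C(Y) = Y + Y² (C(Y) = (Y² + 0) + Y = Y² + Y = Y + Y²)
A(N, M) = 6 (A(N, M) = 2 + 48/((-4*(1 - 4))) = 2 + 48/((-4*(-3))) = 2 + 48/12 = 2 + 48*(1/12) = 2 + 4 = 6)
p(m, k) = m + 2*k (p(m, k) = (k + m) + k = m + 2*k)
(-4 + p(Q, A(-1, -2)))*0 = (-4 + (2 + 2*6))*0 = (-4 + (2 + 12))*0 = (-4 + 14)*0 = 10*0 = 0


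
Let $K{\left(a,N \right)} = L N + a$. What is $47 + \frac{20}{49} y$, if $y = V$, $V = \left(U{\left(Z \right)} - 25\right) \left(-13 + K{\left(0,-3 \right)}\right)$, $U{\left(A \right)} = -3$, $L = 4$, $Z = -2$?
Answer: $\frac{2329}{7} \approx 332.71$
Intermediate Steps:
$K{\left(a,N \right)} = a + 4 N$ ($K{\left(a,N \right)} = 4 N + a = a + 4 N$)
$V = 700$ ($V = \left(-3 - 25\right) \left(-13 + \left(0 + 4 \left(-3\right)\right)\right) = - 28 \left(-13 + \left(0 - 12\right)\right) = - 28 \left(-13 - 12\right) = \left(-28\right) \left(-25\right) = 700$)
$y = 700$
$47 + \frac{20}{49} y = 47 + \frac{20}{49} \cdot 700 = 47 + \frac{2000}{7} = \frac{2329}{7}$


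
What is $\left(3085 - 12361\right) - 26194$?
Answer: $-35470$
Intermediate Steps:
$\left(3085 - 12361\right) - 26194 = -9276 - 26194 = -35470$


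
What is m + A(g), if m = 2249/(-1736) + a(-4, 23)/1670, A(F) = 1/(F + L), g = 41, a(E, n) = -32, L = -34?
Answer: -1698611/1449560 ≈ -1.1718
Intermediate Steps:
A(F) = 1/(-34 + F) (A(F) = 1/(F - 34) = 1/(-34 + F))
m = -1905691/1449560 (m = 2249/(-1736) - 32/1670 = 2249*(-1/1736) - 32*1/1670 = -2249/1736 - 16/835 = -1905691/1449560 ≈ -1.3147)
m + A(g) = -1905691/1449560 + 1/(-34 + 41) = -1905691/1449560 + 1/7 = -1698611/1449560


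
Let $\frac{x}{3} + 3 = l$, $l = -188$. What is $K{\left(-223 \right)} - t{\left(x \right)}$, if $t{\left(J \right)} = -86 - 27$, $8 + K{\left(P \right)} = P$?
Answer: $-118$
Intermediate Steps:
$K{\left(P \right)} = -8 + P$
$x = -573$ ($x = -9 + 3 \left(-188\right) = -9 - 564 = -573$)
$t{\left(J \right)} = -113$ ($t{\left(J \right)} = -86 - 27 = -113$)
$K{\left(-223 \right)} - t{\left(x \right)} = \left(-8 - 223\right) - -113 = -231 + 113 = -118$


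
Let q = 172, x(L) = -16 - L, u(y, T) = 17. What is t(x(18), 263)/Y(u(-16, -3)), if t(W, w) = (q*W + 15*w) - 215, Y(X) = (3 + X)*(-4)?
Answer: 1059/40 ≈ 26.475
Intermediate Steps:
Y(X) = -12 - 4*X
t(W, w) = -215 + 15*w + 172*W (t(W, w) = (172*W + 15*w) - 215 = (15*w + 172*W) - 215 = -215 + 15*w + 172*W)
t(x(18), 263)/Y(u(-16, -3)) = (-215 + 15*263 + 172*(-16 - 1*18))/(-12 - 4*17) = (-215 + 3945 + 172*(-16 - 18))/(-12 - 68) = (-215 + 3945 + 172*(-34))/(-80) = (-215 + 3945 - 5848)*(-1/80) = -2118*(-1/80) = 1059/40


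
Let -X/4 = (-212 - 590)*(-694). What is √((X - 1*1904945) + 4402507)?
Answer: √271210 ≈ 520.78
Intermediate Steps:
X = -2226352 (X = -4*(-212 - 590)*(-694) = -(-3208)*(-694) = -4*556588 = -2226352)
√((X - 1*1904945) + 4402507) = √((-2226352 - 1*1904945) + 4402507) = √((-2226352 - 1904945) + 4402507) = √(-4131297 + 4402507) = √271210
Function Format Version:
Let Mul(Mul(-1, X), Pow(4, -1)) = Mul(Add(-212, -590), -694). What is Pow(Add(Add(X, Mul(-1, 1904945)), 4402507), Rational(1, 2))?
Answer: Pow(271210, Rational(1, 2)) ≈ 520.78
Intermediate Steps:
X = -2226352 (X = Mul(-4, Mul(Add(-212, -590), -694)) = Mul(-4, Mul(-802, -694)) = Mul(-4, 556588) = -2226352)
Pow(Add(Add(X, Mul(-1, 1904945)), 4402507), Rational(1, 2)) = Pow(Add(Add(-2226352, Mul(-1, 1904945)), 4402507), Rational(1, 2)) = Pow(Add(Add(-2226352, -1904945), 4402507), Rational(1, 2)) = Pow(Add(-4131297, 4402507), Rational(1, 2)) = Pow(271210, Rational(1, 2))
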